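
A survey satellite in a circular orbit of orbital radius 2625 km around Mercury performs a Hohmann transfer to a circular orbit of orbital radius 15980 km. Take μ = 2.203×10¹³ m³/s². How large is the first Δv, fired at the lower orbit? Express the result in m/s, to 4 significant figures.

Δv ≈ 900.0 m/s

r₁ = 2625 km = 2.625×10⁶ m.
r₂ = 15980 km = 1.598×10⁷ m.
Transfer ellipse a_t = (r₁ + r₂)/2 = 9.302×10⁶ m.
At r₁: circular v_c1 = √(μ/r₁) = 2897 m/s; transfer-periherm v_p = √[μ(2/r₁ − 1/a_t)] = 3797 m/s.
Δv₁ = v_p − v_c1 = 900.0 m/s.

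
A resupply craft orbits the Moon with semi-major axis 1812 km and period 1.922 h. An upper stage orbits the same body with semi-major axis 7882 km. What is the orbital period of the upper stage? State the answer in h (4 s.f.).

T₂ ≈ 17.44 h

Kepler's third law: T² ∝ a³, so T₂ = T₁ (a₂/a₁)^(3/2).
a₂/a₁ = 4.350, (a₂/a₁)^(3/2) = 9.072.
T₂ = 1.922 × 9.072 = 17.44 h.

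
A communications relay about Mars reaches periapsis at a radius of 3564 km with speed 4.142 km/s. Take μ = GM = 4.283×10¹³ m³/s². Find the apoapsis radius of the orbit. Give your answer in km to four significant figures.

r_p = 3.564×10⁶ m.
Specific energy ε = v²/2 − μ/r = -3.439×10⁶ J/kg, so a = −μ/(2ε) = 6.227×10⁶ m.
The apsides satisfy r_p + r_a = 2a, so the apoapsis radius is 2a − r_p = 8.889×10⁶ m = 8889.1 km.

apoapsis radius ≈ 8889 km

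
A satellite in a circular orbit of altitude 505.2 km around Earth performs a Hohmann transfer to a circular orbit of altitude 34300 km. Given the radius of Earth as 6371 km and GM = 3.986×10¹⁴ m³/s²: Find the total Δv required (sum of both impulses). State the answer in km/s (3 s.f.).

Δv_total ≈ 3.79 km/s

r₁ = 6371 + 505.2 = 6876.2 km = 6.8762×10⁶ m.
r₂ = 6371 + 34300 = 40671 km = 4.0671×10⁷ m.
Transfer ellipse a_t = (r₁ + r₂)/2 = 2.377×10⁷ m.
At r₁: circular v_c1 = √(μ/r₁) = 7614 m/s; transfer-perigee v_p = √[μ(2/r₁ − 1/a_t)] = 9958 m/s.
Δv₁ = v_p − v_c1 = 2345 m/s.
At r₂: circular v_c2 = √(μ/r₂) = 3131 m/s; transfer-apogee v_a = √[μ(2/r₂ − 1/a_t)] = 1684 m/s.
Δv₂ = v_c2 − v_a = 1447 m/s.
Total Δv = Δv₁ + Δv₂ = 3792 m/s = 3.792 km/s.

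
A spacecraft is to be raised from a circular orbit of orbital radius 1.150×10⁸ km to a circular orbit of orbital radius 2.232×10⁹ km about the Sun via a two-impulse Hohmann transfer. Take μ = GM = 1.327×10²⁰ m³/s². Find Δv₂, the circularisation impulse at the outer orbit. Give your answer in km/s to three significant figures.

Δv ≈ 5.30 km/s

r₁ = 1.150×10⁸ km = 1.150×10¹¹ m.
r₂ = 2.232×10⁹ km = 2.232×10¹² m.
Transfer ellipse a_t = (r₁ + r₂)/2 = 1.174×10¹² m.
At r₁: circular v_c1 = √(μ/r₁) = 33970 m/s; transfer-perihelion v_p = √[μ(2/r₁ − 1/a_t)] = 46850 m/s.
At r₂: circular v_c2 = √(μ/r₂) = 7711 m/s; transfer-aphelion v_a = √[μ(2/r₂ − 1/a_t)] = 2414 m/s.
Δv₂ = v_c2 − v_a = 5297 m/s.
= 5.297 km/s.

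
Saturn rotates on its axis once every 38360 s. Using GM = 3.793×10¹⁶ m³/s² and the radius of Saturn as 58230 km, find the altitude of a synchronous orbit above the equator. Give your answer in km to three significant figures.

h_sync ≈ 54000 km

A synchronous orbit has period T, so by Kepler's third law a = (μT²/4π²)^(1/3).
μT²/4π² = 3.793×10¹⁶ × (3.836×10⁴)² / 39.48 = 1.414×10²⁴ m³.
a = 1.122×10⁸ m = 1.1223×10⁵ km.
Altitude h = a − R = 1.1223×10⁵ − 58230 = 54005 km.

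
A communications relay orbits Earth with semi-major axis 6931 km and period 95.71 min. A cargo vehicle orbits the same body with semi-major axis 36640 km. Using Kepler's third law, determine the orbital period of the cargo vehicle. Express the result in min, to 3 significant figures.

T₂ ≈ 1160 min

Kepler's third law: T² ∝ a³, so T₂ = T₁ (a₂/a₁)^(3/2).
a₂/a₁ = 5.286, (a₂/a₁)^(3/2) = 12.15.
T₂ = 95.71 × 12.15 = 1163 min.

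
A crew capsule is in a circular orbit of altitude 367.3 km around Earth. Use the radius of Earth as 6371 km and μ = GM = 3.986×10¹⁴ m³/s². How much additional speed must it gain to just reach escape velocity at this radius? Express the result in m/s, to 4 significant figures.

r = 6371 + 367.3 = 6738.3 km = 6.7383×10⁶ m.
Circular speed v_c = √(μ/r) = 7691 m/s.
Escape speed v_esc = √(2μ/r) = √2 × v_c = 10880 m/s.
Δv = v_esc − v_c = 3186 m/s.

Δv ≈ 3186 m/s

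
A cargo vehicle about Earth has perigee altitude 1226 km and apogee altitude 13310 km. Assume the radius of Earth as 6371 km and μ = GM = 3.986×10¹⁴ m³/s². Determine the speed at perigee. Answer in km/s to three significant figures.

r_p = 6371 + 1226 = 7597.0 km = 7.5970×10⁶ m.
r_a = 6371 + 13310 = 19681 km = 1.9681×10⁷ m.
Semi-major axis a = (r_p + r_a)/2 = 13639 km = 1.364×10⁷ m.
Vis-viva: v² = μ(2/r − 1/a) = 3.986×10¹⁴ × (2.633×10⁻⁷ − 7.332×10⁻⁸) = 7.571×10⁷ m²/s².
v = 8701 m/s = 8.701 km/s.

v ≈ 8.70 km/s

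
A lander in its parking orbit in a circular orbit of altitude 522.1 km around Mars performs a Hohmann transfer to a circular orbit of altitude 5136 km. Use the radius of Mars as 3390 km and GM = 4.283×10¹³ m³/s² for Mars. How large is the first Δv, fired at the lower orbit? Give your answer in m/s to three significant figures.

Δv ≈ 565 m/s

r₁ = 3390 + 522.1 = 3912.1 km = 3.9121×10⁶ m.
r₂ = 3390 + 5136 = 8526.0 km = 8.5260×10⁶ m.
Transfer ellipse a_t = (r₁ + r₂)/2 = 6.219×10⁶ m.
At r₁: circular v_c1 = √(μ/r₁) = 3309 m/s; transfer-periapsis v_p = √[μ(2/r₁ − 1/a_t)] = 3874 m/s.
Δv₁ = v_p − v_c1 = 565.4 m/s.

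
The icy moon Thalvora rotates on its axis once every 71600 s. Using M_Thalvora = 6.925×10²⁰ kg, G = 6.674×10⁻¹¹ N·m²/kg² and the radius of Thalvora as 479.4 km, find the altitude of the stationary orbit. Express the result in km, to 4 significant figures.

h_sync ≈ 1338 km

μ = GM = 6.674×10⁻¹¹ × 6.925×10²⁰ = 4.622×10¹⁰ m³/s².
A synchronous orbit has period T, so by Kepler's third law a = (μT²/4π²)^(1/3).
μT²/4π² = 4.622×10¹⁰ × (7.160×10⁴)² / 39.48 = 6.002×10¹⁸ m³.
a = 1.817×10⁶ m = 1817.3 km.
Altitude h = a − R = 1817.3 − 479.4 = 1337.9 km.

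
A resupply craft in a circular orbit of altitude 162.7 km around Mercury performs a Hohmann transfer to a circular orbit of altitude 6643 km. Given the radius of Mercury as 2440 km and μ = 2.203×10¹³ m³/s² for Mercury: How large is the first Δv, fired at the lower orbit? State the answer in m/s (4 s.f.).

Δv ≈ 718.1 m/s

r₁ = 2440 + 162.7 = 2602.7 km = 2.6027×10⁶ m.
r₂ = 2440 + 6643 = 9083.0 km = 9.0830×10⁶ m.
Transfer ellipse a_t = (r₁ + r₂)/2 = 5.843×10⁶ m.
At r₁: circular v_c1 = √(μ/r₁) = 2909 m/s; transfer-periherm v_p = √[μ(2/r₁ − 1/a_t)] = 3627 m/s.
Δv₁ = v_p − v_c1 = 718.1 m/s.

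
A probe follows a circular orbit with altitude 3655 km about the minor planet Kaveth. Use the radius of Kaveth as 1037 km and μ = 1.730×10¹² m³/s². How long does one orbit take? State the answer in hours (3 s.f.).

T ≈ 13.5 hours

r = 1037 + 3655 = 4692.0 km = 4.6920×10⁶ m.
Kepler's third law: T = 2π√(r³/μ) = 2π√((4.692×10⁶)³ / 1.730×10¹²).
r³/μ = 5.971×10⁷ s², so T = 2π × 7.727×10³ = 4.855×10⁴ s.
Converting: 4.855×10⁴ s ÷ 3600 = 13.49 hours.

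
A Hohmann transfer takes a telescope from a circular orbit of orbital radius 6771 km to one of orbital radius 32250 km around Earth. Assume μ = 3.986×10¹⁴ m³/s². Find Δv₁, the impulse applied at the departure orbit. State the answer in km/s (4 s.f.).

Δv ≈ 2.192 km/s

r₁ = 6771 km = 6.771×10⁶ m.
r₂ = 32250 km = 3.225×10⁷ m.
Transfer ellipse a_t = (r₁ + r₂)/2 = 1.951×10⁷ m.
At r₁: circular v_c1 = √(μ/r₁) = 7673 m/s; transfer-perigee v_p = √[μ(2/r₁ − 1/a_t)] = 9864 m/s.
Δv₁ = v_p − v_c1 = 2192 m/s.
= 2.192 km/s.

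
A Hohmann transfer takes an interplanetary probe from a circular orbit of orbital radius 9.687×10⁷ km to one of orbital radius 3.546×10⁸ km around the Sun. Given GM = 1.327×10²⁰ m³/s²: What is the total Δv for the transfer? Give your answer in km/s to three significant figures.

Δv_total ≈ 16.0 km/s

r₁ = 9.687×10⁷ km = 9.687×10¹⁰ m.
r₂ = 3.546×10⁸ km = 3.546×10¹¹ m.
Transfer ellipse a_t = (r₁ + r₂)/2 = 2.257×10¹¹ m.
At r₁: circular v_c1 = √(μ/r₁) = 37010 m/s; transfer-perihelion v_p = √[μ(2/r₁ − 1/a_t)] = 46390 m/s.
Δv₁ = v_p − v_c1 = 9377 m/s.
At r₂: circular v_c2 = √(μ/r₂) = 19340 m/s; transfer-aphelion v_a = √[μ(2/r₂ − 1/a_t)] = 12670 m/s.
Δv₂ = v_c2 − v_a = 6672 m/s.
Total Δv = Δv₁ + Δv₂ = 16050 m/s = 16.05 km/s.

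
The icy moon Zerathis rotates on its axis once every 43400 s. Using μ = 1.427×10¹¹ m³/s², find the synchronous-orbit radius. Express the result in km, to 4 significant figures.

A synchronous orbit has period T, so by Kepler's third law a = (μT²/4π²)^(1/3).
μT²/4π² = 1.427×10¹¹ × (4.340×10⁴)² / 39.48 = 6.808×10¹⁸ m³.
a = 1.895×10⁶ m = 1895.3 km.

r_sync ≈ 1895 km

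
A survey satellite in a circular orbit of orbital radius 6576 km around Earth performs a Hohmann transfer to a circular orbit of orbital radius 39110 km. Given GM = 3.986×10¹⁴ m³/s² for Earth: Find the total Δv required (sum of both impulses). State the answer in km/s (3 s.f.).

Δv_total ≈ 3.88 km/s

r₁ = 6576 km = 6.576×10⁶ m.
r₂ = 39110 km = 3.911×10⁷ m.
Transfer ellipse a_t = (r₁ + r₂)/2 = 2.284×10⁷ m.
At r₁: circular v_c1 = √(μ/r₁) = 7786 m/s; transfer-perigee v_p = √[μ(2/r₁ − 1/a_t)] = 10190 m/s.
Δv₁ = v_p − v_c1 = 2402 m/s.
At r₂: circular v_c2 = √(μ/r₂) = 3192 m/s; transfer-apogee v_a = √[μ(2/r₂ − 1/a_t)] = 1713 m/s.
Δv₂ = v_c2 − v_a = 1480 m/s.
Total Δv = Δv₁ + Δv₂ = 3881 m/s = 3.881 km/s.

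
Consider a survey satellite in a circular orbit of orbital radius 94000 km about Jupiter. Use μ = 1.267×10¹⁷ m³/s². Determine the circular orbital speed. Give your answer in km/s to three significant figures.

r = 94000 km = 9.400×10⁷ m.
For a circular orbit v = √(μ/r) = √(1.267×10¹⁷ / 9.400×10⁷) = √(1.348×10⁹) = 36710 m/s.
That is 36.71 km/s.

v ≈ 36.7 km/s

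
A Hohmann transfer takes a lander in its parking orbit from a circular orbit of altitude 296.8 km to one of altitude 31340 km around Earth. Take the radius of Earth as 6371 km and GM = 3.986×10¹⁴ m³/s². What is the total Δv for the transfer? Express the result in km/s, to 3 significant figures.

Δv_total ≈ 3.82 km/s

r₁ = 6371 + 296.8 = 6667.8 km = 6.6678×10⁶ m.
r₂ = 6371 + 31340 = 37711 km = 3.7711×10⁷ m.
Transfer ellipse a_t = (r₁ + r₂)/2 = 2.219×10⁷ m.
At r₁: circular v_c1 = √(μ/r₁) = 7732 m/s; transfer-perigee v_p = √[μ(2/r₁ − 1/a_t)] = 10080 m/s.
Δv₁ = v_p − v_c1 = 2348 m/s.
At r₂: circular v_c2 = √(μ/r₂) = 3251 m/s; transfer-apogee v_a = √[μ(2/r₂ − 1/a_t)] = 1782 m/s.
Δv₂ = v_c2 − v_a = 1469 m/s.
Total Δv = Δv₁ + Δv₂ = 3817 m/s = 3.817 km/s.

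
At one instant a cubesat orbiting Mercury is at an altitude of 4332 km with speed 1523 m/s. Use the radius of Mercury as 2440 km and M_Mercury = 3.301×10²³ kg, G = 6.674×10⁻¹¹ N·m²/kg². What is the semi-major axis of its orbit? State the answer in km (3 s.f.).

a ≈ 5260 km

μ = GM = 6.674×10⁻¹¹ × 3.301×10²³ = 2.203×10¹³ m³/s².
r = 2440 + 4332 = 6772.0 km = 6.772×10⁶ m.
Vis-viva rearranged: 1/a = 2/r − v²/μ = 2.953×10⁻⁷ − 1.053×10⁻⁷ = 1.900×10⁻⁷ m⁻¹.
a = 5.262×10⁶ m = 5261.8 km.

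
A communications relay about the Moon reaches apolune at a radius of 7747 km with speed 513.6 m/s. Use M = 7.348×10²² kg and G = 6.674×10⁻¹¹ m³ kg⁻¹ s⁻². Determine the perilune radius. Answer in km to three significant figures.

perilune radius ≈ 2040 km

μ = GM = 6.674×10⁻¹¹ × 7.348×10²² = 4.904×10¹² m³/s².
r_a = 7.747×10⁶ m.
Specific energy ε = v²/2 − μ/r = -5.011×10⁵ J/kg, so a = −μ/(2ε) = 4.893×10⁶ m.
The apsides satisfy r_p + r_a = 2a, so the perilune radius is 2a − r_a = 2.039×10⁶ m = 2038.9 km.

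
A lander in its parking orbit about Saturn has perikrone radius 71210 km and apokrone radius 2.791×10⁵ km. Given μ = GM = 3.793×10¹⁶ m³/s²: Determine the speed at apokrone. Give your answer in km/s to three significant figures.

v ≈ 7.43 km/s

Semi-major axis a = (r_p + r_a)/2 = 1.7516×10⁵ km = 1.752×10⁸ m.
Vis-viva: v² = μ(2/r − 1/a) = 3.793×10¹⁶ × (7.166×10⁻⁹ − 5.709×10⁻⁹) = 5.525×10⁷ m²/s².
v = 7433 m/s = 7.433 km/s.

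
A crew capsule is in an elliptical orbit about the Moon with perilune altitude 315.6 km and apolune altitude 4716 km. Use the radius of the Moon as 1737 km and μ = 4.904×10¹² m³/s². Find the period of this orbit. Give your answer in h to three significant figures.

T ≈ 6.91 h

r_p = 1737 + 315.6 = 2052.6 km = 2.0526×10⁶ m.
r_a = 1737 + 4716 = 6453.0 km = 6.4530×10⁶ m.
Semi-major axis a = (r_p + r_a)/2 = (2052.6 + 6453.0)/2 = 4252.8 km = 4.253×10⁶ m.
By Kepler's third law T = 2π√(a³/μ) = 2π × 3.960×10³ = 2.488×10⁴ s.
= 6.912 h.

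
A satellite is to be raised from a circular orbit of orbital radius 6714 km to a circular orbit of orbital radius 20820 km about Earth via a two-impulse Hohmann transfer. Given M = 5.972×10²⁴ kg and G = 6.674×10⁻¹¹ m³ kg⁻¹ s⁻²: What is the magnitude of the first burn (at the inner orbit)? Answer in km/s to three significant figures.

Δv ≈ 1.77 km/s

μ = GM = 6.674×10⁻¹¹ × 5.972×10²⁴ = 3.986×10¹⁴ m³/s².
r₁ = 6714 km = 6.714×10⁶ m.
r₂ = 20820 km = 2.082×10⁷ m.
Transfer ellipse a_t = (r₁ + r₂)/2 = 1.377×10⁷ m.
At r₁: circular v_c1 = √(μ/r₁) = 7705 m/s; transfer-perigee v_p = √[μ(2/r₁ − 1/a_t)] = 9475 m/s.
Δv₁ = v_p − v_c1 = 1770 m/s.
= 1.770 km/s.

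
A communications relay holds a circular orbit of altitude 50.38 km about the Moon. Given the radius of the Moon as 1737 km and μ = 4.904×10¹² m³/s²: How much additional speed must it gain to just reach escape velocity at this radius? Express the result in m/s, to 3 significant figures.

r = 1737 + 50.38 = 1787.4 km = 1.7874×10⁶ m.
Circular speed v_c = √(μ/r) = 1656 m/s.
Escape speed v_esc = √(2μ/r) = √2 × v_c = 2343 m/s.
Δv = v_esc − v_c = 686.1 m/s.

Δv ≈ 686 m/s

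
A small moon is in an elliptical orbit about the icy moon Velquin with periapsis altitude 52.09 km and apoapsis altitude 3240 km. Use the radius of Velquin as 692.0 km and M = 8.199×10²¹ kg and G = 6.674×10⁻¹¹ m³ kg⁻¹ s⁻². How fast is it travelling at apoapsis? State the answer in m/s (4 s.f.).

μ = GM = 6.674×10⁻¹¹ × 8.199×10²¹ = 5.472×10¹¹ m³/s².
r_p = 692.0 + 52.09 = 744.09 km = 7.4409×10⁵ m.
r_a = 692.0 + 3240 = 3932.0 km = 3.9320×10⁶ m.
Semi-major axis a = (r_p + r_a)/2 = 2338.0 km = 2.338×10⁶ m.
Vis-viva: v² = μ(2/r − 1/a) = 5.472×10¹¹ × (5.086×10⁻⁷ − 4.277×10⁻⁷) = 4.429×10⁴ m²/s².
v = 210.5 m/s.

v ≈ 210.5 m/s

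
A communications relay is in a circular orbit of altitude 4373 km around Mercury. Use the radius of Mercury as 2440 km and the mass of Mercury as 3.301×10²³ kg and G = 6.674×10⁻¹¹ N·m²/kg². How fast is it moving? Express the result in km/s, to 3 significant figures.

μ = GM = 6.674×10⁻¹¹ × 3.301×10²³ = 2.203×10¹³ m³/s².
r = 2440 + 4373 = 6813.0 km = 6.8130×10⁶ m.
For a circular orbit v = √(μ/r) = √(2.203×10¹³ / 6.813×10⁶) = √(3.234×10⁶) = 1798 m/s.
That is 1.798 km/s.

v ≈ 1.80 km/s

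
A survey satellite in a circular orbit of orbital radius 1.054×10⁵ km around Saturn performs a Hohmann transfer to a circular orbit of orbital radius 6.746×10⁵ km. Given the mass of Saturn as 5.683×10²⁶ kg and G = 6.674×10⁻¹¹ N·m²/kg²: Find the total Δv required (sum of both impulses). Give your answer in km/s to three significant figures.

Δv_total ≈ 9.58 km/s

μ = GM = 6.674×10⁻¹¹ × 5.683×10²⁶ = 3.793×10¹⁶ m³/s².
r₁ = 1.054×10⁵ km = 1.054×10⁸ m.
r₂ = 6.746×10⁵ km = 6.746×10⁸ m.
Transfer ellipse a_t = (r₁ + r₂)/2 = 3.900×10⁸ m.
At r₁: circular v_c1 = √(μ/r₁) = 18970 m/s; transfer-perikrone v_p = √[μ(2/r₁ − 1/a_t)] = 24950 m/s.
Δv₁ = v_p − v_c1 = 5979 m/s.
At r₂: circular v_c2 = √(μ/r₂) = 7498 m/s; transfer-apokrone v_a = √[μ(2/r₂ − 1/a_t)] = 3898 m/s.
Δv₂ = v_c2 − v_a = 3600 m/s.
Total Δv = Δv₁ + Δv₂ = 9579 m/s = 9.579 km/s.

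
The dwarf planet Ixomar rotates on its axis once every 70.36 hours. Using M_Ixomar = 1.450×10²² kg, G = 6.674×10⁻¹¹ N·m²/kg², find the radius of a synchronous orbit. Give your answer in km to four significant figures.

μ = GM = 6.674×10⁻¹¹ × 1.450×10²² = 9.677×10¹¹ m³/s².
T = 70.36 hours = 2.533×10⁵ s.
A synchronous orbit has period T, so by Kepler's third law a = (μT²/4π²)^(1/3).
μT²/4π² = 9.677×10¹¹ × (2.533×10⁵)² / 39.48 = 1.573×10²¹ m³.
a = 1.163×10⁷ m = 11629 km.

r_sync ≈ 11630 km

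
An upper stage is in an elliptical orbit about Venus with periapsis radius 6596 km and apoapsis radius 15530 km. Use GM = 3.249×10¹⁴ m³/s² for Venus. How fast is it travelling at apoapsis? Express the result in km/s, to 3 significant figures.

v ≈ 3.53 km/s

Semi-major axis a = (r_p + r_a)/2 = 11063 km = 1.106×10⁷ m.
Vis-viva: v² = μ(2/r − 1/a) = 3.249×10¹⁴ × (1.288×10⁻⁷ − 9.039×10⁻⁸) = 1.247×10⁷ m²/s².
v = 3532 m/s = 3.532 km/s.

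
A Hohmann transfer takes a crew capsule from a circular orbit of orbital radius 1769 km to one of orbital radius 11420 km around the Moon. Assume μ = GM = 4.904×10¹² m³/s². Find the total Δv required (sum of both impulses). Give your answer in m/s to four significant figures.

r₁ = 1769 km = 1.769×10⁶ m.
r₂ = 11420 km = 1.142×10⁷ m.
Transfer ellipse a_t = (r₁ + r₂)/2 = 6.594×10⁶ m.
At r₁: circular v_c1 = √(μ/r₁) = 1665 m/s; transfer-perilune v_p = √[μ(2/r₁ − 1/a_t)] = 2191 m/s.
Δv₁ = v_p − v_c1 = 526.1 m/s.
At r₂: circular v_c2 = √(μ/r₂) = 655.3 m/s; transfer-apolune v_a = √[μ(2/r₂ − 1/a_t)] = 339.4 m/s.
Δv₂ = v_c2 − v_a = 315.9 m/s.
Total Δv = Δv₁ + Δv₂ = 842.0 m/s.

Δv_total ≈ 842.0 m/s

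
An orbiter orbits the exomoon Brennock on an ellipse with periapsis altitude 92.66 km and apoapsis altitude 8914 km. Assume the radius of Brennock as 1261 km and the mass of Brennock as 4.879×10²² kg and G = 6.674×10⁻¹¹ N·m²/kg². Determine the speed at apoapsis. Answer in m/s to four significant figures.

μ = GM = 6.674×10⁻¹¹ × 4.879×10²² = 3.256×10¹² m³/s².
r_p = 1261 + 92.66 = 1353.7 km = 1.3537×10⁶ m.
r_a = 1261 + 8914 = 10175 km = 1.0175×10⁷ m.
Semi-major axis a = (r_p + r_a)/2 = 5764.3 km = 5.764×10⁶ m.
Vis-viva: v² = μ(2/r − 1/a) = 3.256×10¹² × (1.966×10⁻⁷ − 1.735×10⁻⁷) = 7.515×10⁴ m²/s².
v = 274.1 m/s.

v ≈ 274.1 m/s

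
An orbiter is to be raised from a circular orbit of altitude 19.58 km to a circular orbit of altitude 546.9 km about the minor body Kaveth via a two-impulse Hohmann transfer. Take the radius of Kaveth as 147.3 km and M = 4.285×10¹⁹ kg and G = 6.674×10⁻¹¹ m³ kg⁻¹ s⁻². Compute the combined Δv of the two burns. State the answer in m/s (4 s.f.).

Δv_total ≈ 59.54 m/s

μ = GM = 6.674×10⁻¹¹ × 4.285×10¹⁹ = 2.860×10⁹ m³/s².
r₁ = 147.3 + 19.58 = 166.88 km = 1.6688×10⁵ m.
r₂ = 147.3 + 546.9 = 694.20 km = 6.9420×10⁵ m.
Transfer ellipse a_t = (r₁ + r₂)/2 = 4.305×10⁵ m.
At r₁: circular v_c1 = √(μ/r₁) = 130.9 m/s; transfer-periapsis v_p = √[μ(2/r₁ − 1/a_t)] = 166.2 m/s.
Δv₁ = v_p − v_c1 = 35.32 m/s.
At r₂: circular v_c2 = √(μ/r₂) = 64.18 m/s; transfer-apoapsis v_a = √[μ(2/r₂ − 1/a_t)] = 39.96 m/s.
Δv₂ = v_c2 − v_a = 24.22 m/s.
Total Δv = Δv₁ + Δv₂ = 59.54 m/s.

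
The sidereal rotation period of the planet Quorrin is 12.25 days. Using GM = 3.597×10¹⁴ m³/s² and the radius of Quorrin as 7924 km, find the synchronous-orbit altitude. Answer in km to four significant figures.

T = 12.25 days = 1.058×10⁶ s.
A synchronous orbit has period T, so by Kepler's third law a = (μT²/4π²)^(1/3).
μT²/4π² = 3.597×10¹⁴ × (1.058×10⁶)² / 39.48 = 1.021×10²⁵ m³.
a = 2.169×10⁸ m = 2.1692×10⁵ km.
Altitude h = a − R = 2.1692×10⁵ − 7924 = 2.0899×10⁵ km.

h_sync ≈ 2.090×10⁵ km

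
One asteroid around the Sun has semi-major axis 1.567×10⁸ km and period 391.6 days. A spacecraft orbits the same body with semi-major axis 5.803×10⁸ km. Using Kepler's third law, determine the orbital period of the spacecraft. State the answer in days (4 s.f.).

T₂ ≈ 2791 days

Kepler's third law: T² ∝ a³, so T₂ = T₁ (a₂/a₁)^(3/2).
a₂/a₁ = 3.703, (a₂/a₁)^(3/2) = 7.126.
T₂ = 391.6 × 7.126 = 2791 days.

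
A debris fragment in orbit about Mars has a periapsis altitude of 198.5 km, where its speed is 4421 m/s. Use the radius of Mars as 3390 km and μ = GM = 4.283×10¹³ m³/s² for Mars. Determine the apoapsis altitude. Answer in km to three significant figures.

apoapsis altitude ≈ 12800 km

r_p = 3390 + 198.5 = 3588.5 km = 3.588×10⁶ m.
Specific energy ε = v²/2 − μ/r = -2.163×10⁶ J/kg, so a = −μ/(2ε) = 9.902×10⁶ m.
The apsides satisfy r_p + r_a = 2a, so the apoapsis radius is 2a − r_p = 1.622×10⁷ m = 16215 km.
Apoapsis altitude = 16215 − 3390 = 12825 km.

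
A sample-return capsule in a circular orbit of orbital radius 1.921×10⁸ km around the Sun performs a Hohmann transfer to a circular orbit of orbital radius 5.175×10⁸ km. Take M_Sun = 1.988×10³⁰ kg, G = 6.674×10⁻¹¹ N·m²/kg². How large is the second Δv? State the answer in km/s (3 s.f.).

Δv ≈ 4.23 km/s

μ = GM = 6.674×10⁻¹¹ × 1.988×10³⁰ = 1.327×10²⁰ m³/s².
r₁ = 1.921×10⁸ km = 1.921×10¹¹ m.
r₂ = 5.175×10⁸ km = 5.175×10¹¹ m.
Transfer ellipse a_t = (r₁ + r₂)/2 = 3.548×10¹¹ m.
At r₁: circular v_c1 = √(μ/r₁) = 26280 m/s; transfer-perihelion v_p = √[μ(2/r₁ − 1/a_t)] = 31740 m/s.
At r₂: circular v_c2 = √(μ/r₂) = 16010 m/s; transfer-aphelion v_a = √[μ(2/r₂ − 1/a_t)] = 11780 m/s.
Δv₂ = v_c2 − v_a = 4230 m/s.
= 4.230 km/s.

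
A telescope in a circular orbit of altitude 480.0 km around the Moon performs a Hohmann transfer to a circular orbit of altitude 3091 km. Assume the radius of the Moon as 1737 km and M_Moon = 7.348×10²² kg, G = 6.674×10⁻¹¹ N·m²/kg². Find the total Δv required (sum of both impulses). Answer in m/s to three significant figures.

μ = GM = 6.674×10⁻¹¹ × 7.348×10²² = 4.904×10¹² m³/s².
r₁ = 1737 + 480.0 = 2217.0 km = 2.2170×10⁶ m.
r₂ = 1737 + 3091 = 4828.0 km = 4.8280×10⁶ m.
Transfer ellipse a_t = (r₁ + r₂)/2 = 3.522×10⁶ m.
At r₁: circular v_c1 = √(μ/r₁) = 1487 m/s; transfer-perilune v_p = √[μ(2/r₁ − 1/a_t)] = 1741 m/s.
Δv₁ = v_p − v_c1 = 253.9 m/s.
At r₂: circular v_c2 = √(μ/r₂) = 1008 m/s; transfer-apolune v_a = √[μ(2/r₂ − 1/a_t)] = 799.6 m/s.
Δv₂ = v_c2 − v_a = 208.3 m/s.
Total Δv = Δv₁ + Δv₂ = 462.2 m/s.

Δv_total ≈ 462 m/s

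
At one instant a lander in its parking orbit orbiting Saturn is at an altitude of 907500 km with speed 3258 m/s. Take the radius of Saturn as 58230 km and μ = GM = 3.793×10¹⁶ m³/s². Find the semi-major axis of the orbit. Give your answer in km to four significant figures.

r = 58230 + 907500 = 9.6573×10⁵ km = 9.657×10⁸ m.
Vis-viva rearranged: 1/a = 2/r − v²/μ = 2.071×10⁻⁹ − 2.798×10⁻¹⁰ = 1.791×10⁻⁹ m⁻¹.
a = 5.583×10⁸ m = 5.5831×10⁵ km.

a ≈ 5.583×10⁵ km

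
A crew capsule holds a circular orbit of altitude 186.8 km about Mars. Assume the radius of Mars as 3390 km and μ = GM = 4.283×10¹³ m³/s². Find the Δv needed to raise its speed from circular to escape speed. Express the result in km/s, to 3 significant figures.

Δv ≈ 1.43 km/s

r = 3390 + 186.8 = 3576.8 km = 3.5768×10⁶ m.
Circular speed v_c = √(μ/r) = 3460 m/s.
Escape speed v_esc = √(2μ/r) = √2 × v_c = 4894 m/s.
Δv = v_esc − v_c = 1433 m/s = 1.433 km/s.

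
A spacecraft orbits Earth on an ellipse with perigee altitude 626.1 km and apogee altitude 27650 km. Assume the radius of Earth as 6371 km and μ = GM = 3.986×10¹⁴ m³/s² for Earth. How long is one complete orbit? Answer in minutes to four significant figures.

r_p = 6371 + 626.1 = 6997.1 km = 6.9971×10⁶ m.
r_a = 6371 + 27650 = 34021 km = 3.4021×10⁷ m.
Semi-major axis a = (r_p + r_a)/2 = (6997.1 + 34021)/2 = 20509 km = 2.051×10⁷ m.
By Kepler's third law T = 2π√(a³/μ) = 2π × 4.652×10³ = 2.923×10⁴ s.
= 487.2 minutes.

T ≈ 487.2 minutes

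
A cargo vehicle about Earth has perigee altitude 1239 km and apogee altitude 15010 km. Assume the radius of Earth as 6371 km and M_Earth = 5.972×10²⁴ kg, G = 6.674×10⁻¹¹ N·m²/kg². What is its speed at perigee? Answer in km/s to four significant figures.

v ≈ 8.789 km/s

μ = GM = 6.674×10⁻¹¹ × 5.972×10²⁴ = 3.986×10¹⁴ m³/s².
r_p = 6371 + 1239 = 7610.0 km = 7.6100×10⁶ m.
r_a = 6371 + 15010 = 21381 km = 2.1381×10⁷ m.
Semi-major axis a = (r_p + r_a)/2 = 14496 km = 1.450×10⁷ m.
Vis-viva: v² = μ(2/r − 1/a) = 3.986×10¹⁴ × (2.628×10⁻⁷ − 6.899×10⁻⁸) = 7.725×10⁷ m²/s².
v = 8789 m/s = 8.789 km/s.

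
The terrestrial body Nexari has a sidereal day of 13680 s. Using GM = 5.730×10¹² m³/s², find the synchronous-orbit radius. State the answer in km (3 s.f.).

A synchronous orbit has period T, so by Kepler's third law a = (μT²/4π²)^(1/3).
μT²/4π² = 5.730×10¹² × (1.368×10⁴)² / 39.48 = 2.716×10¹⁹ m³.
a = 3.006×10⁶ m = 3006.0 km.

r_sync ≈ 3010 km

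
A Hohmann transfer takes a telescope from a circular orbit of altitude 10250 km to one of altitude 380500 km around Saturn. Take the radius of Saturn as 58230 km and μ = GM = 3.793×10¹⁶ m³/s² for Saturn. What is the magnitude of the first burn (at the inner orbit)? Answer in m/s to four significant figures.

Δv ≈ 7420 m/s

r₁ = 58230 + 10250 = 68480 km = 6.8480×10⁷ m.
r₂ = 58230 + 380500 = 438730 km = 4.3873×10⁸ m.
Transfer ellipse a_t = (r₁ + r₂)/2 = 2.536×10⁸ m.
At r₁: circular v_c1 = √(μ/r₁) = 23530 m/s; transfer-perikrone v_p = √[μ(2/r₁ − 1/a_t)] = 30950 m/s.
Δv₁ = v_p − v_c1 = 7420 m/s.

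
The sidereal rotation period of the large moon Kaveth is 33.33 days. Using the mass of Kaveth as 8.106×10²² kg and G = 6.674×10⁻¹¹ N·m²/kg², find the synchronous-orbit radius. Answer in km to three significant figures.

r_sync ≈ 1.04×10⁵ km

μ = GM = 6.674×10⁻¹¹ × 8.106×10²² = 5.410×10¹² m³/s².
T = 33.33 days = 2.880×10⁶ s.
A synchronous orbit has period T, so by Kepler's third law a = (μT²/4π²)^(1/3).
μT²/4π² = 5.410×10¹² × (2.880×10⁶)² / 39.48 = 1.136×10²⁴ m³.
a = 1.044×10⁸ m = 1.0435×10⁵ km.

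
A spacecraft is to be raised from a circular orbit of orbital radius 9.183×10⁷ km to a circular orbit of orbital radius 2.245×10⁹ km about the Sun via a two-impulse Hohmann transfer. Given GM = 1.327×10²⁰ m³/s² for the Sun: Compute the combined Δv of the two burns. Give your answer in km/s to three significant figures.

Δv_total ≈ 20.2 km/s

r₁ = 9.183×10⁷ km = 9.183×10¹⁰ m.
r₂ = 2.245×10⁹ km = 2.245×10¹² m.
Transfer ellipse a_t = (r₁ + r₂)/2 = 1.168×10¹² m.
At r₁: circular v_c1 = √(μ/r₁) = 38010 m/s; transfer-perihelion v_p = √[μ(2/r₁ − 1/a_t)] = 52690 m/s.
Δv₁ = v_p − v_c1 = 14680 m/s.
At r₂: circular v_c2 = √(μ/r₂) = 7688 m/s; transfer-aphelion v_a = √[μ(2/r₂ − 1/a_t)] = 2155 m/s.
Δv₂ = v_c2 − v_a = 5533 m/s.
Total Δv = Δv₁ + Δv₂ = 20210 m/s = 20.21 km/s.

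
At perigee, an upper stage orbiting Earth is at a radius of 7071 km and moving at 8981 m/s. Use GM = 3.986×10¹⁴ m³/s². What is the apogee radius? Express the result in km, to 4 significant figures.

r_p = 7.071×10⁶ m.
Specific energy ε = v²/2 − μ/r = -1.604×10⁷ J/kg, so a = −μ/(2ε) = 1.242×10⁷ m.
The apsides satisfy r_p + r_a = 2a, so the apogee radius is 2a − r_p = 1.778×10⁷ m = 17776 km.

apogee radius ≈ 17780 km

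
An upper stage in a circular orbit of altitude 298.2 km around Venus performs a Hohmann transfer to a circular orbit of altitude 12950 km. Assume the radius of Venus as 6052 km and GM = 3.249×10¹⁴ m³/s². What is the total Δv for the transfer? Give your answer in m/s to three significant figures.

Δv_total ≈ 2810 m/s

r₁ = 6052 + 298.2 = 6350.2 km = 6.3502×10⁶ m.
r₂ = 6052 + 12950 = 19002 km = 1.9002×10⁷ m.
Transfer ellipse a_t = (r₁ + r₂)/2 = 1.268×10⁷ m.
At r₁: circular v_c1 = √(μ/r₁) = 7153 m/s; transfer-periapsis v_p = √[μ(2/r₁ − 1/a_t)] = 8758 m/s.
Δv₁ = v_p − v_c1 = 1605 m/s.
At r₂: circular v_c2 = √(μ/r₂) = 4135 m/s; transfer-apoapsis v_a = √[μ(2/r₂ − 1/a_t)] = 2927 m/s.
Δv₂ = v_c2 − v_a = 1208 m/s.
Total Δv = Δv₁ + Δv₂ = 2813 m/s.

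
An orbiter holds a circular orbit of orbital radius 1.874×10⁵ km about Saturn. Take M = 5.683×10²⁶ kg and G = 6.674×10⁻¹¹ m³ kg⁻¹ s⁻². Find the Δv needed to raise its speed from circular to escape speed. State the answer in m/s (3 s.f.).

μ = GM = 6.674×10⁻¹¹ × 5.683×10²⁶ = 3.793×10¹⁶ m³/s².
r = 1.874×10⁵ km = 1.874×10⁸ m.
Circular speed v_c = √(μ/r) = 14230 m/s.
Escape speed v_esc = √(2μ/r) = √2 × v_c = 20120 m/s.
Δv = v_esc − v_c = 5893 m/s.

Δv ≈ 5890 m/s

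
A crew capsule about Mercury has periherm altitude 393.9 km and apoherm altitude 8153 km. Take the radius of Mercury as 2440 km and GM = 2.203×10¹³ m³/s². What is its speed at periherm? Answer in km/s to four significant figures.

v ≈ 3.502 km/s

r_p = 2440 + 393.9 = 2833.9 km = 2.8339×10⁶ m.
r_a = 2440 + 8153 = 10593 km = 1.0593×10⁷ m.
Semi-major axis a = (r_p + r_a)/2 = 6713.4 km = 6.713×10⁶ m.
Vis-viva: v² = μ(2/r − 1/a) = 2.203×10¹³ × (7.057×10⁻⁷ − 1.490×10⁻⁷) = 1.227×10⁷ m²/s².
v = 3502 m/s = 3.502 km/s.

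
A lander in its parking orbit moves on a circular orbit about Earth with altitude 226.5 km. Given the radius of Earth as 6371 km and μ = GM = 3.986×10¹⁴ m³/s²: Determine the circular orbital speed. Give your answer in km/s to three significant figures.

v ≈ 7.77 km/s

r = 6371 + 226.5 = 6597.5 km = 6.5975×10⁶ m.
For a circular orbit v = √(μ/r) = √(3.986×10¹⁴ / 6.598×10⁶) = √(6.042×10⁷) = 7773 m/s.
That is 7.773 km/s.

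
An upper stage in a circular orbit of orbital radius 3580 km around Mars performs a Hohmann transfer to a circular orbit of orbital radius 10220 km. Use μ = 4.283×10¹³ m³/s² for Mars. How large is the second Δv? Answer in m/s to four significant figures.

Δv ≈ 572.6 m/s

r₁ = 3580 km = 3.580×10⁶ m.
r₂ = 10220 km = 1.022×10⁷ m.
Transfer ellipse a_t = (r₁ + r₂)/2 = 6.900×10⁶ m.
At r₁: circular v_c1 = √(μ/r₁) = 3459 m/s; transfer-periapsis v_p = √[μ(2/r₁ − 1/a_t)] = 4210 m/s.
At r₂: circular v_c2 = √(μ/r₂) = 2047 m/s; transfer-apoapsis v_a = √[μ(2/r₂ − 1/a_t)] = 1475 m/s.
Δv₂ = v_c2 − v_a = 572.6 m/s.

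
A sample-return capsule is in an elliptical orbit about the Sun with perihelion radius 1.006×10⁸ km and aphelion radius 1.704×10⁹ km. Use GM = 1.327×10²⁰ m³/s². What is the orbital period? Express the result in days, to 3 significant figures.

Semi-major axis a = (r_p + r_a)/2 = (1.0060×10⁸ + 1.7040×10⁹)/2 = 9.0230×10⁸ km = 9.023×10¹¹ m.
By Kepler's third law T = 2π√(a³/μ) = 2π × 7.440×10⁷ = 4.675×10⁸ s.
= 5411 days.

T ≈ 5410 days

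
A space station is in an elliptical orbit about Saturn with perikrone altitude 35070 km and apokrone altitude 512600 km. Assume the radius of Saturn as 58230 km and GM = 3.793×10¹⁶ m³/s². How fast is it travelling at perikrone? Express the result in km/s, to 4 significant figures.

r_p = 58230 + 35070 = 93300 km = 9.3300×10⁷ m.
r_a = 58230 + 512600 = 570830 km = 5.7083×10⁸ m.
Semi-major axis a = (r_p + r_a)/2 = 3.3206×10⁵ km = 3.321×10⁸ m.
Vis-viva: v² = μ(2/r − 1/a) = 3.793×10¹⁶ × (2.144×10⁻⁸ − 3.011×10⁻⁹) = 6.989×10⁸ m²/s².
v = 26440 m/s = 26.44 km/s.

v ≈ 26.44 km/s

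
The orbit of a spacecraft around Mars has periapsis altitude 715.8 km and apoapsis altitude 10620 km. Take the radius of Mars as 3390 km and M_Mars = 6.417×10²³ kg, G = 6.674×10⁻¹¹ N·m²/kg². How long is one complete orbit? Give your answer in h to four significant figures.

T ≈ 7.270 h

μ = GM = 6.674×10⁻¹¹ × 6.417×10²³ = 4.283×10¹³ m³/s².
r_p = 3390 + 715.8 = 4105.8 km = 4.1058×10⁶ m.
r_a = 3390 + 10620 = 14010 km = 1.4010×10⁷ m.
Semi-major axis a = (r_p + r_a)/2 = (4105.8 + 14010)/2 = 9057.9 km = 9.058×10⁶ m.
By Kepler's third law T = 2π√(a³/μ) = 2π × 4.166×10³ = 2.617×10⁴ s.
= 7.270 h.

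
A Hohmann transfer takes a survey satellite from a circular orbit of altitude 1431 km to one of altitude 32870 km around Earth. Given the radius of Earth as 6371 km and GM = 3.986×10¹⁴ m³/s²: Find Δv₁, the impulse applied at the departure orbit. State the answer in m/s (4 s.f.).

Δv ≈ 2084 m/s

r₁ = 6371 + 1431 = 7802.0 km = 7.8020×10⁶ m.
r₂ = 6371 + 32870 = 39241 km = 3.9241×10⁷ m.
Transfer ellipse a_t = (r₁ + r₂)/2 = 2.352×10⁷ m.
At r₁: circular v_c1 = √(μ/r₁) = 7148 m/s; transfer-perigee v_p = √[μ(2/r₁ − 1/a_t)] = 9232 m/s.
Δv₁ = v_p − v_c1 = 2084 m/s.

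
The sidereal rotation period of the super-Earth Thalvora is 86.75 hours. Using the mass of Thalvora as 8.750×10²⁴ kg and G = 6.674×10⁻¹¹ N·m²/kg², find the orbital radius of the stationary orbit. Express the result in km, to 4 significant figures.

μ = GM = 6.674×10⁻¹¹ × 8.750×10²⁴ = 5.840×10¹⁴ m³/s².
T = 86.75 hours = 3.123×10⁵ s.
A synchronous orbit has period T, so by Kepler's third law a = (μT²/4π²)^(1/3).
μT²/4π² = 5.840×10¹⁴ × (3.123×10⁵)² / 39.48 = 1.443×10²⁴ m³.
a = 1.130×10⁸ m = 1.1300×10⁵ km.

r_sync ≈ 1.130×10⁵ km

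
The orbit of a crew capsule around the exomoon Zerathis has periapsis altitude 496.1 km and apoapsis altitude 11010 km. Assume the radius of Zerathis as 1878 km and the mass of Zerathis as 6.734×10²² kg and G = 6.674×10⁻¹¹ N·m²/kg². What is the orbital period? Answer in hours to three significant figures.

μ = GM = 6.674×10⁻¹¹ × 6.734×10²² = 4.494×10¹² m³/s².
r_p = 1878 + 496.1 = 2374.1 km = 2.3741×10⁶ m.
r_a = 1878 + 11010 = 12888 km = 1.2888×10⁷ m.
Semi-major axis a = (r_p + r_a)/2 = (2374.1 + 12888)/2 = 7631.1 km = 7.631×10⁶ m.
By Kepler's third law T = 2π√(a³/μ) = 2π × 9.944×10³ = 6.248×10⁴ s.
= 17.35 hours.

T ≈ 17.4 hours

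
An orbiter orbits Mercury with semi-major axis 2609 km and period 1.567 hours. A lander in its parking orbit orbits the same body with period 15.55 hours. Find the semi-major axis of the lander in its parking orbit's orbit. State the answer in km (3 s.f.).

a₂ ≈ 12000 km

Kepler's third law: a³ ∝ T², so a₂ = a₁ (T₂/T₁)^(2/3).
T₂/T₁ = 9.923, (T₂/T₁)^(2/3) = 4.618.
a₂ = 2609 × 4.618 = 12050 km.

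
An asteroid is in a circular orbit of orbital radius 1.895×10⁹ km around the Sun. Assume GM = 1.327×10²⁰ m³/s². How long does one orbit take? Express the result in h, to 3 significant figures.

r = 1.895×10⁹ km = 1.895×10¹² m.
Kepler's third law: T = 2π√(r³/μ) = 2π√((1.895×10¹²)³ / 1.327×10²⁰).
r³/μ = 5.128×10¹⁶ s², so T = 2π × 2.265×10⁸ = 1.423×10⁹ s.
Converting: 1.423×10⁹ s ÷ 3600 = 3.952×10⁵ h.

T ≈ 395000 h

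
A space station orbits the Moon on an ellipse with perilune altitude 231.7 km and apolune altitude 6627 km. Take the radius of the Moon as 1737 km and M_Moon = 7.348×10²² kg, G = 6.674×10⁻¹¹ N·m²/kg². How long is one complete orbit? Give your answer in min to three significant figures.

T ≈ 555 min

μ = GM = 6.674×10⁻¹¹ × 7.348×10²² = 4.904×10¹² m³/s².
r_p = 1737 + 231.7 = 1968.7 km = 1.9687×10⁶ m.
r_a = 1737 + 6627 = 8364.0 km = 8.3640×10⁶ m.
Semi-major axis a = (r_p + r_a)/2 = (1968.7 + 8364.0)/2 = 5166.4 km = 5.166×10⁶ m.
By Kepler's third law T = 2π√(a³/μ) = 2π × 5.303×10³ = 3.332×10⁴ s.
= 555.3 min.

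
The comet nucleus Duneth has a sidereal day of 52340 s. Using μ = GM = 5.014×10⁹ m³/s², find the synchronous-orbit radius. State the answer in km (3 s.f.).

r_sync ≈ 703 km

A synchronous orbit has period T, so by Kepler's third law a = (μT²/4π²)^(1/3).
μT²/4π² = 5.014×10⁹ × (5.234×10⁴)² / 39.48 = 3.479×10¹⁷ m³.
a = 7.033×10⁵ m = 703.34 km.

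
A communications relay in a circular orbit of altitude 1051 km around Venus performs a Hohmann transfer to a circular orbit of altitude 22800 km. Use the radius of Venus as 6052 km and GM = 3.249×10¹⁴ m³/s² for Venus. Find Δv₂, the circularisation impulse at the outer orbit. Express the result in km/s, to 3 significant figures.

Δv ≈ 1.25 km/s

r₁ = 6052 + 1051 = 7103.0 km = 7.1030×10⁶ m.
r₂ = 6052 + 22800 = 28852 km = 2.8852×10⁷ m.
Transfer ellipse a_t = (r₁ + r₂)/2 = 1.798×10⁷ m.
At r₁: circular v_c1 = √(μ/r₁) = 6763 m/s; transfer-periapsis v_p = √[μ(2/r₁ − 1/a_t)] = 8568 m/s.
At r₂: circular v_c2 = √(μ/r₂) = 3356 m/s; transfer-apoapsis v_a = √[μ(2/r₂ − 1/a_t)] = 2109 m/s.
Δv₂ = v_c2 − v_a = 1246 m/s.
= 1.246 km/s.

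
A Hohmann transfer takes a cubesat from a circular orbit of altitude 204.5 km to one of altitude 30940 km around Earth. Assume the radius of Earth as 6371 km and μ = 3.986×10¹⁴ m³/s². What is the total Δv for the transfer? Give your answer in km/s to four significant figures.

r₁ = 6371 + 204.5 = 6575.5 km = 6.5755×10⁶ m.
r₂ = 6371 + 30940 = 37311 km = 3.7311×10⁷ m.
Transfer ellipse a_t = (r₁ + r₂)/2 = 2.194×10⁷ m.
At r₁: circular v_c1 = √(μ/r₁) = 7786 m/s; transfer-perigee v_p = √[μ(2/r₁ − 1/a_t)] = 10150 m/s.
Δv₁ = v_p − v_c1 = 2367 m/s.
At r₂: circular v_c2 = √(μ/r₂) = 3269 m/s; transfer-apogee v_a = √[μ(2/r₂ − 1/a_t)] = 1789 m/s.
Δv₂ = v_c2 − v_a = 1479 m/s.
Total Δv = Δv₁ + Δv₂ = 3846 m/s = 3.846 km/s.

Δv_total ≈ 3.846 km/s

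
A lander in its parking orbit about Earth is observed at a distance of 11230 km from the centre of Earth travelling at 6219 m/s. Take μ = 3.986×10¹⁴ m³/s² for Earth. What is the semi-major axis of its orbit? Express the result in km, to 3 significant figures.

a ≈ 12300 km

r = 1.123×10⁷ m.
Vis-viva rearranged: 1/a = 2/r − v²/μ = 1.781×10⁻⁷ − 9.703×10⁻⁸ = 8.106×10⁻⁸ m⁻¹.
a = 1.234×10⁷ m = 12336 km.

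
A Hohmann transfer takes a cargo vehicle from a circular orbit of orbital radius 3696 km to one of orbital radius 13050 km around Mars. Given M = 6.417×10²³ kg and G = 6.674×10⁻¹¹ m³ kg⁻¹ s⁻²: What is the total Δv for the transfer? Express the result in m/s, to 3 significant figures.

Δv_total ≈ 1450 m/s

μ = GM = 6.674×10⁻¹¹ × 6.417×10²³ = 4.283×10¹³ m³/s².
r₁ = 3696 km = 3.696×10⁶ m.
r₂ = 13050 km = 1.305×10⁷ m.
Transfer ellipse a_t = (r₁ + r₂)/2 = 8.373×10⁶ m.
At r₁: circular v_c1 = √(μ/r₁) = 3404 m/s; transfer-periapsis v_p = √[μ(2/r₁ − 1/a_t)] = 4250 m/s.
Δv₁ = v_p − v_c1 = 845.7 m/s.
At r₂: circular v_c2 = √(μ/r₂) = 1812 m/s; transfer-apoapsis v_a = √[μ(2/r₂ − 1/a_t)] = 1204 m/s.
Δv₂ = v_c2 − v_a = 608.0 m/s.
Total Δv = Δv₁ + Δv₂ = 1454 m/s.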